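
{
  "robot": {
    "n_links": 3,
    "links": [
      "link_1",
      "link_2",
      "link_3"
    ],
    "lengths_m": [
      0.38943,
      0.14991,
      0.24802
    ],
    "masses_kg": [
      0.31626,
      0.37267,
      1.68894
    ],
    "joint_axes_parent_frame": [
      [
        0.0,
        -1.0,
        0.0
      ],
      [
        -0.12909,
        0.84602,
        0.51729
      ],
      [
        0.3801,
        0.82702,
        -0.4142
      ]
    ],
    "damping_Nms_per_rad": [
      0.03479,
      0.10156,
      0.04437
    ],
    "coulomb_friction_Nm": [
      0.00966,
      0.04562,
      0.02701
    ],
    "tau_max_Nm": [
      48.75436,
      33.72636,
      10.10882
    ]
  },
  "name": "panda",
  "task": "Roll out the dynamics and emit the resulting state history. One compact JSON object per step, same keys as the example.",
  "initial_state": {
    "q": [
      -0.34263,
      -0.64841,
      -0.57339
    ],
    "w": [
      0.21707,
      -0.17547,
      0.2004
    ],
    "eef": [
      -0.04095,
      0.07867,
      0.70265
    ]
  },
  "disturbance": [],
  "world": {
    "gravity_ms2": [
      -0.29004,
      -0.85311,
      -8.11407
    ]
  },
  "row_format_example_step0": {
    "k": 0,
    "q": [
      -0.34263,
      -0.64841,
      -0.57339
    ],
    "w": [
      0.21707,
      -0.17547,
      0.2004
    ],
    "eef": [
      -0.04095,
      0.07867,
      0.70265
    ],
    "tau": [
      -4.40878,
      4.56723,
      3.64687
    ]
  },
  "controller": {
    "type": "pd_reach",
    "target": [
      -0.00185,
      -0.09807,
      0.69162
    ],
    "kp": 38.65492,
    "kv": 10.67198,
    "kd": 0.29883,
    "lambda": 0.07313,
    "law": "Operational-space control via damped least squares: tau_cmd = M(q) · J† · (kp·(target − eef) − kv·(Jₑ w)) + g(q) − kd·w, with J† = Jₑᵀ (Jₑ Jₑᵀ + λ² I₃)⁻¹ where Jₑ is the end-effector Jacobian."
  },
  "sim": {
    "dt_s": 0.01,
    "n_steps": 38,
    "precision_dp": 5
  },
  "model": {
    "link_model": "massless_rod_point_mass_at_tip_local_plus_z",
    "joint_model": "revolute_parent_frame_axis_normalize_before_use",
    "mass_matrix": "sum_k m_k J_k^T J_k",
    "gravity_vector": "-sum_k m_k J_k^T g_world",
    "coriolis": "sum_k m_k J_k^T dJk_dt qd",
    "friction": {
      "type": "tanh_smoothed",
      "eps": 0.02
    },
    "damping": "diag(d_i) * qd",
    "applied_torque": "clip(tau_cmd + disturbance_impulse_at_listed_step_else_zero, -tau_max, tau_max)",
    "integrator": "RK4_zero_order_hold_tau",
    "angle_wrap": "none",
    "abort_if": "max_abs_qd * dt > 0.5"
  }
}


{"k":1,"q":[-0.34009,-0.64717,-0.57356],"w":[0.27184,0.27935,-0.08151],"eef":[-0.04246,0.07855,0.7027],"tau":[-4.10339,4.21659,3.56954]}
{"k":2,"q":[-0.33764,-0.64619,-0.5716],"w":[0.23461,0.04403,0.33864],"eef":[-0.04366,0.07826,0.70303],"tau":[-3.76381,4.07587,3.28431]}
{"k":3,"q":[-0.33512,-0.64408,-0.56925],"w":[0.26755,0.35341,0.15542],"eef":[-0.04459,0.07781,0.70357],"tau":[-3.48461,3.80011,3.20187]}
{"k":4,"q":[-0.33263,-0.64164,-0.56593],"w":[0.23301,0.15376,0.48937],"eef":[-0.04527,0.07723,0.70431],"tau":[-3.18523,3.67964,2.96713]}
{"k":5,"q":[-0.33011,-0.6384,-0.56229],"w":[0.26718,0.46974,0.26436],"eef":[-0.04573,0.07654,0.70521],"tau":[-2.94061,3.42671,2.91631]}
{"k":6,"q":[-0.32766,-0.63507,-0.55777],"w":[0.22592,0.21999,0.61781],"eef":[-0.04598,0.07575,0.70624],"tau":[-2.67169,3.3436,2.6926]}
{"k":7,"q":[-0.32518,-0.63097,-0.55318],"w":[0.266,0.57012,0.33107],"eef":[-0.04606,0.07487,0.70739],"tau":[-2.46095,3.10246,2.67686]}
{"k":8,"q":[-0.3228,-0.62704,-0.54769],"w":[0.21465,0.24413,0.73729],"eef":[-0.04597,0.07393,0.70864],"tau":[-2.21874,3.06117,2.4512]}
{"k":9,"q":[-0.32037,-0.62229,-0.54243],"w":[0.26676,0.66822,0.35468],"eef":[-0.04574,0.07293,0.70996],"tau":[-2.04158,2.81762,2.47885]}
{"k":10,"q":[-0.31806,-0.61803,-0.53614],"w":[0.19913,0.22339,0.86146],"eef":[-0.04539,0.07188,0.71135],"tau":[-1.82156,2.82768,2.23415]}
{"k":11,"q":[-0.31567,-0.61276,-0.53046],"w":[0.27201,0.77928,0.32998],"eef":[-0.04492,0.07078,0.71279],"tau":[-1.67821,2.56264,2.31976]}
{"k":12,"q":[-0.31346,-0.6084,-0.52348],"w":[0.17806,0.1503,1.00583],"eef":[-0.04435,0.06966,0.71427],"tau":[-1.47513,2.64053,2.03282]}
{"k":13,"q":[-0.3111,-0.60267,-0.5176],"w":[0.28434,0.92019,0.24831],"eef":[-0.04369,0.06851,0.71577],"tau":[-1.3663,2.32806,2.19879]}
{"k":14,"q":[-0.30899,-0.59843,-0.50999],"w":[0.15801,0.07203,1.12971],"eef":[-0.04296,0.06733,0.7173],"tau":[-1.17738,2.48144,1.85595]}
{"k":15,"q":[-0.30665,-0.59239,-0.50399],"w":[0.2965,1.03875,0.1709],"eef":[-0.04217,0.06614,0.71883],"tau":[-1.09722,2.124,2.09313]}
{"k":16,"q":[-0.30463,-0.5883,-0.49591],"w":[0.13284,-0.04864,1.27387],"eef":[-0.04132,0.06494,0.72037],"tau":[-0.92199,2.35826,1.68899]}
{"k":17,"q":[-0.30223,-0.58155,-0.49034],"w":[0.3145,1.17678,0.06146],"eef":[-0.04043,0.06374,0.7219],"tau":[-0.86783,1.93365,2.01129]}
{"k":18,"q":[-0.30028,-0.57764,-0.48191],"w":[0.10479,-0.19516,1.42707],"eef":[-0.03949,0.06251,0.72343],"tau":[-0.70477,2.26113,1.53217]}
{"k":19,"q":[-0.2979,-0.57081,-0.4763],"w":[0.33452,1.31315,-0.05762],"eef":[-0.03853,0.06131,0.72494],"tau":[-0.67269,1.76237,1.94553]}
{"k":20,"q":[-0.29605,-0.56729,-0.46744],"w":[0.07574,-0.34974,1.57296],"eef":[-0.03754,0.06008,0.72644],"tau":[-0.52255,2.1841,1.38918]}
{"k":21,"q":[-0.2937,-0.56059,-0.46168],"w":[0.35189,1.41838,-0.15336],"eef":[-0.03654,0.05889,0.72793],"tau":[-0.50596,1.61579,1.88308]}
{"k":22,"q":[-0.29186,-0.55703,-0.45294],"w":[0.05766,-0.43451,1.63781],"eef":[-0.03552,0.05767,0.72938],"tau":[-0.37461,2.10254,1.28208]}
{"k":23,"q":[-0.2896,-0.55079,-0.44681],"w":[0.35292,1.4115,-0.14744],"eef":[-0.0345,0.05649,0.73082],"tau":[-0.36322,1.51584,1.79884]}
{"k":24,"q":[-0.28773,-0.54697,-0.43846],"w":[0.06074,-0.39061,1.57021],"eef":[-0.03347,0.05528,0.73221],"tau":[-0.25797,1.99707,1.22557]}
{"k":25,"q":[-0.28559,-0.54141,-0.43183],"w":[0.3305,1.2577,-0.00868],"eef":[-0.03245,0.05412,0.7336],"tau":[-0.24311,1.4716,1.68204]}
{"k":26,"q":[-0.28366,-0.5372,-0.42406],"w":[0.08767,-0.20897,1.36769],"eef":[-0.03143,0.05294,0.73494],"tau":[-0.16765,1.86296,1.21952]}
{"k":27,"q":[-0.28163,-0.53234,-0.41698],"w":[0.29241,1.01542,0.20318],"eef":[-0.03042,0.05179,0.73625],"tau":[-0.14657,1.46555,1.55094]}
{"k":28,"q":[-0.27966,-0.52783,-0.40975],"w":[0.12442,0.02168,1.11799],"eef":[-0.02942,0.05066,0.73753],"tau":[-0.09683,1.72468,1.23617]}
{"k":29,"q":[-0.27777,-0.52383,-0.40217],"w":[0.24202,0.71157,0.46097],"eef":[-0.02844,0.04953,0.73878],"tau":[-0.07235,1.48928,1.41323]}
{"k":30,"q":[-0.27583,-0.51951,-0.39507],"w":[0.15228,0.19294,0.92296],"eef":[-0.02747,0.04842,0.73999],"tau":[-0.04076,1.6138,1.24304]}
{"k":31,"q":[-0.27401,-0.51583,-0.38753],"w":[0.2081,0.51371,0.61183],"eef":[-0.02652,0.04733,0.74116],"tau":[-0.01796,1.49076,1.3149]}
{"k":32,"q":[-0.27213,-0.51188,-0.38042],"w":[0.16891,0.29168,0.79728],"eef":[-0.02559,0.04625,0.7423],"tau":[0.00324,1.53092,1.23313]}
{"k":33,"q":[-0.27035,-0.5084,-0.37305],"w":[0.18727,0.39493,0.6868],"eef":[-0.02468,0.04519,0.7434],"tau":[0.02139,1.47542,1.24459]}
{"k":34,"q":[-0.26855,-0.50485,-0.3659],"w":[0.17338,0.31754,0.73959],"eef":[-0.0238,0.04414,0.74447],"tau":[0.03627,1.47533,1.20608]}
{"k":35,"q":[-0.2668,-0.50159,-0.35867],"w":[0.17607,0.33208,0.70982],"eef":[-0.02293,0.0431,0.74551],"tau":[0.04919,1.44889,1.19418]}
{"k":36,"q":[-0.26506,-0.49841,-0.35153],"w":[0.17091,0.30358,0.71855],"eef":[-0.02209,0.04209,0.74651],"tau":[0.05945,1.43656,1.17106]}
{"k":37,"q":[-0.26336,-0.49542,-0.34439],"w":[0.16908,0.29323,0.7113],"eef":[-0.02127,0.04108,0.74749],"tau":[0.06787,1.41982,1.15365]}
{"k":38,"q":[-0.26169,-0.49257,-0.33729],"w":[0.16591,0.27587,0.7104],"eef":[-0.02048,0.04009,0.74843]}


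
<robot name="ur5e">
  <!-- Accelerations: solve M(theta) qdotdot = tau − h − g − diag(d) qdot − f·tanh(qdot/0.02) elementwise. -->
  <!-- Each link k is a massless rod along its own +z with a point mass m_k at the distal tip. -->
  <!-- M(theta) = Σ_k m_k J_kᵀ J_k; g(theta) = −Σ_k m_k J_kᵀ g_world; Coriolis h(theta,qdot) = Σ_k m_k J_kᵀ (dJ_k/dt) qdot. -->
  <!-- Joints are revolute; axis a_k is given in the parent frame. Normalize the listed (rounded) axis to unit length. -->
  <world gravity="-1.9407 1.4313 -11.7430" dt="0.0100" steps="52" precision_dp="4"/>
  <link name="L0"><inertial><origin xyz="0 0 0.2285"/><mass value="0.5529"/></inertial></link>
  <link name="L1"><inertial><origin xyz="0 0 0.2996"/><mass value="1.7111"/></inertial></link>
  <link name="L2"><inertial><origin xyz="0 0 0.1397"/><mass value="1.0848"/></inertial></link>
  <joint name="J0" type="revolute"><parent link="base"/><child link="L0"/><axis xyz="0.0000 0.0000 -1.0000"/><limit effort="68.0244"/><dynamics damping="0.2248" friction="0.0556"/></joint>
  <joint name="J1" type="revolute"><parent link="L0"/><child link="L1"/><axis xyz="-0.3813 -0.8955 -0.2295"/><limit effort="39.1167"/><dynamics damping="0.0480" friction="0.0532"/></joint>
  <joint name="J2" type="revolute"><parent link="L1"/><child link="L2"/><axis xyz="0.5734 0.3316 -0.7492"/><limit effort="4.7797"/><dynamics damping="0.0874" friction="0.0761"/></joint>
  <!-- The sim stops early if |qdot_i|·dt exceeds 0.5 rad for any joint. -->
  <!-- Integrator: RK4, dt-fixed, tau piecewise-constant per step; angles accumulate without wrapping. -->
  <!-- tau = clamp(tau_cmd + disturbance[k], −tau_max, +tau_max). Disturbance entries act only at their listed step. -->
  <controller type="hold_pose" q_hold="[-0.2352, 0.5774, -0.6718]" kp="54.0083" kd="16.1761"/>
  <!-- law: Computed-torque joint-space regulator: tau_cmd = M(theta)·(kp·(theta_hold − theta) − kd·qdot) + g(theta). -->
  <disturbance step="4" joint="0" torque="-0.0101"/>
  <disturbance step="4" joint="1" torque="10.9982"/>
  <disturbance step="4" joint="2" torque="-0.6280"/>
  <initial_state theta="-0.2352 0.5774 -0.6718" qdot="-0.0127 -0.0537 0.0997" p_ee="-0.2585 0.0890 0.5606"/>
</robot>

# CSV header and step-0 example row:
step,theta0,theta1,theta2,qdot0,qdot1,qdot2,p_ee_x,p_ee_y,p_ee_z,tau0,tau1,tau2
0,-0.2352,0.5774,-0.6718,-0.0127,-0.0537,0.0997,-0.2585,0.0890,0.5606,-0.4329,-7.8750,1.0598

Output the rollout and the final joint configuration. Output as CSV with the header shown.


step,theta0,theta1,theta2,qdot0,qdot1,qdot2,p_ee_x,p_ee_y,p_ee_z,tau0,tau1,tau2
1,-0.2353,0.5768,-0.6715,-0.0092,-0.0509,0.0216,-0.2583,0.0889,0.5608,-0.4428,-7.9256,1.0718
2,-0.2354,0.5764,-0.6715,-0.0057,-0.0385,0.0367,-0.2581,0.0888,0.5609,-0.4500,-7.9699,1.0764
3,-0.2354,0.5760,-0.6714,-0.0034,-0.0289,0.0426,-0.2580,0.0887,0.5610,-0.4550,-8.0085,1.0807
4,-0.2355,0.5757,-0.6713,-0.0019,-0.0210,0.0443,-0.2579,0.0887,0.5611,-0.4686,2.9565,0.4567
5,-0.2355,0.5779,-0.6646,-0.0036,0.4591,1.2450,-0.2583,0.0887,0.5610,-0.4610,-9.8810,1.2121
6,-0.2356,0.5819,-0.6551,-0.0065,0.3392,0.6764,-0.2591,0.0889,0.5607,-0.4669,-9.6811,1.2233
7,-0.2356,0.5848,-0.6504,-0.0083,0.2475,0.2847,-0.2597,0.0891,0.5603,-0.4731,-9.5035,1.2269
8,-0.2357,0.5869,-0.6489,-0.0085,0.1778,0.0267,-0.2603,0.0893,0.5598,-0.4787,-9.3458,1.2251
9,-0.2358,0.5885,-0.6491,-0.0052,0.1414,0.0029,-0.2608,0.0895,0.5594,-0.4831,-9.2062,1.2096
10,-0.2358,0.5897,-0.6493,-0.0028,0.1114,-0.0052,-0.2612,0.0896,0.5591,-0.4854,-9.0832,1.1951
11,-0.2358,0.5907,-0.6492,-0.0014,0.0856,-0.0118,-0.2615,0.0897,0.5588,-0.4859,-8.9750,1.1822
12,-0.2359,0.5915,-0.6492,-0.0009,0.0610,-0.0382,-0.2617,0.0898,0.5586,-0.4858,-8.8795,1.1723
13,-0.2359,0.5921,-0.6493,-0.0004,0.0408,-0.0539,-0.2619,0.0898,0.5585,-0.4853,-8.7955,1.1633
14,-0.2359,0.5924,-0.6496,-0.0000,0.0246,-0.0587,-0.2620,0.0899,0.5583,-0.4846,-8.7219,1.1548
15,-0.2358,0.5926,-0.6498,0.0003,0.0118,-0.0573,-0.2621,0.0899,0.5583,-0.4837,-8.6588,1.1472
16,-0.2358,0.5927,-0.6501,0.0006,0.0017,-0.0545,-0.2621,0.0899,0.5582,-0.4827,-8.6061,1.1407
17,-0.2358,0.5928,-0.6503,0.0007,-0.0062,-0.0509,-0.2621,0.0900,0.5582,-0.4817,-8.5625,1.1353
18,-0.2358,0.5927,-0.6504,0.0007,-0.0123,-0.0466,-0.2621,0.0900,0.5582,-0.4808,-8.5264,1.1308
19,-0.2358,0.5926,-0.6506,0.0008,-0.0169,-0.0421,-0.2621,0.0900,0.5582,-0.4799,-8.4962,1.1270
20,-0.2358,0.5925,-0.6506,0.0008,-0.0205,-0.0380,-0.2620,0.0899,0.5582,-0.4791,-8.4708,1.1238
21,-0.2358,0.5923,-0.6507,0.0007,-0.0233,-0.0345,-0.2620,0.0899,0.5583,-0.4783,-8.4492,1.1210
22,-0.2357,0.5921,-0.6507,0.0007,-0.0255,-0.0318,-0.2619,0.0899,0.5583,-0.4777,-8.4307,1.1187
23,-0.2357,0.5918,-0.6507,0.0007,-0.0271,-0.0299,-0.2619,0.0899,0.5584,-0.4771,-8.4148,1.1168
24,-0.2357,0.5916,-0.6507,0.0006,-0.0284,-0.0286,-0.2618,0.0899,0.5585,-0.4766,-8.4010,1.1151
25,-0.2357,0.5914,-0.6507,0.0006,-0.0293,-0.0277,-0.2617,0.0898,0.5585,-0.4761,-8.3890,1.1137
26,-0.2357,0.5911,-0.6506,0.0006,-0.0300,-0.0271,-0.2616,0.0898,0.5586,-0.4757,-8.3786,1.1126
27,-0.2357,0.5908,-0.6506,0.0005,-0.0304,-0.0268,-0.2615,0.0898,0.5587,-0.4754,-8.3694,1.1115
28,-0.2357,0.5906,-0.6505,0.0005,-0.0306,-0.0266,-0.2615,0.0898,0.5588,-0.4751,-8.3614,1.1107
29,-0.2357,0.5903,-0.6505,0.0005,-0.0306,-0.0265,-0.2614,0.0897,0.5588,-0.4748,-8.3543,1.1099
30,-0.2356,0.5900,-0.6505,0.0005,-0.0305,-0.0265,-0.2613,0.0897,0.5589,-0.4746,-8.3481,1.1093
31,-0.2356,0.5898,-0.6504,0.0004,-0.0302,-0.0266,-0.2612,0.0897,0.5590,-0.4743,-8.3425,1.1087
32,-0.2356,0.5895,-0.6504,0.0004,-0.0299,-0.0267,-0.2611,0.0896,0.5590,-0.4741,-8.3375,1.1082
33,-0.2356,0.5892,-0.6504,0.0004,-0.0295,-0.0269,-0.2611,0.0896,0.5591,-0.4740,-8.3331,1.1078
34,-0.2356,0.5890,-0.6503,0.0004,-0.0290,-0.0270,-0.2610,0.0896,0.5592,-0.4738,-8.3291,1.1075
35,-0.2356,0.5887,-0.6503,0.0004,-0.0285,-0.0273,-0.2609,0.0896,0.5593,-0.4736,-8.3255,1.1071
36,-0.2356,0.5885,-0.6502,0.0004,-0.0280,-0.0275,-0.2608,0.0895,0.5593,-0.4735,-8.3222,1.1069
37,-0.2356,0.5882,-0.6502,0.0003,-0.0274,-0.0278,-0.2607,0.0895,0.5594,-0.4734,-8.3191,1.1066
38,-0.2356,0.5880,-0.6502,0.0003,-0.0269,-0.0281,-0.2607,0.0895,0.5595,-0.4733,-8.3164,1.1064
39,-0.2356,0.5878,-0.6502,0.0003,-0.0263,-0.0284,-0.2606,0.0895,0.5595,-0.4731,-8.3138,1.1062
40,-0.2355,0.5876,-0.6501,0.0003,-0.0257,-0.0287,-0.2605,0.0894,0.5596,-0.4730,-8.3114,1.1061
41,-0.2355,0.5873,-0.6501,0.0003,-0.0251,-0.0290,-0.2605,0.0894,0.5596,-0.4730,-8.3092,1.1059
42,-0.2355,0.5871,-0.6501,0.0003,-0.0245,-0.0293,-0.2604,0.0894,0.5597,-0.4729,-8.3071,1.1058
43,-0.2355,0.5869,-0.6501,0.0003,-0.0240,-0.0297,-0.2603,0.0894,0.5597,-0.4728,-8.3052,1.1056
44,-0.2355,0.5867,-0.6501,0.0003,-0.0234,-0.0300,-0.2603,0.0894,0.5598,-0.4727,-8.3033,1.1055
45,-0.2355,0.5865,-0.6500,0.0002,-0.0229,-0.0303,-0.2602,0.0893,0.5599,-0.4726,-8.3015,1.1054
46,-0.2355,0.5864,-0.6500,0.0002,-0.0223,-0.0307,-0.2602,0.0893,0.5599,-0.4726,-8.2998,1.1053
47,-0.2355,0.5862,-0.6500,0.0002,-0.0218,-0.0310,-0.2601,0.0893,0.5600,-0.4725,-8.2982,1.1053
48,-0.2355,0.5860,-0.6500,0.0002,-0.0213,-0.0314,-0.2601,0.0893,0.5600,-0.4724,-8.2966,1.1052
49,-0.2355,0.5858,-0.6500,0.0002,-0.0208,-0.0317,-0.2600,0.0893,0.5600,-0.4724,-8.2951,1.1051
50,-0.2355,0.5857,-0.6500,0.0002,-0.0203,-0.0321,-0.2600,0.0892,0.5601,-0.4723,-8.2936,1.1050
51,-0.2354,0.5855,-0.6500,0.0002,-0.0199,-0.0324,-0.2599,0.0892,0.5601,-0.4723,-8.2922,1.1050
52,-0.2354,0.5853,-0.6500,0.0002,-0.0194,-0.0327,-0.2599,0.0892,0.5602,,,
# final theta (rad): -0.2354 0.5853 -0.6500


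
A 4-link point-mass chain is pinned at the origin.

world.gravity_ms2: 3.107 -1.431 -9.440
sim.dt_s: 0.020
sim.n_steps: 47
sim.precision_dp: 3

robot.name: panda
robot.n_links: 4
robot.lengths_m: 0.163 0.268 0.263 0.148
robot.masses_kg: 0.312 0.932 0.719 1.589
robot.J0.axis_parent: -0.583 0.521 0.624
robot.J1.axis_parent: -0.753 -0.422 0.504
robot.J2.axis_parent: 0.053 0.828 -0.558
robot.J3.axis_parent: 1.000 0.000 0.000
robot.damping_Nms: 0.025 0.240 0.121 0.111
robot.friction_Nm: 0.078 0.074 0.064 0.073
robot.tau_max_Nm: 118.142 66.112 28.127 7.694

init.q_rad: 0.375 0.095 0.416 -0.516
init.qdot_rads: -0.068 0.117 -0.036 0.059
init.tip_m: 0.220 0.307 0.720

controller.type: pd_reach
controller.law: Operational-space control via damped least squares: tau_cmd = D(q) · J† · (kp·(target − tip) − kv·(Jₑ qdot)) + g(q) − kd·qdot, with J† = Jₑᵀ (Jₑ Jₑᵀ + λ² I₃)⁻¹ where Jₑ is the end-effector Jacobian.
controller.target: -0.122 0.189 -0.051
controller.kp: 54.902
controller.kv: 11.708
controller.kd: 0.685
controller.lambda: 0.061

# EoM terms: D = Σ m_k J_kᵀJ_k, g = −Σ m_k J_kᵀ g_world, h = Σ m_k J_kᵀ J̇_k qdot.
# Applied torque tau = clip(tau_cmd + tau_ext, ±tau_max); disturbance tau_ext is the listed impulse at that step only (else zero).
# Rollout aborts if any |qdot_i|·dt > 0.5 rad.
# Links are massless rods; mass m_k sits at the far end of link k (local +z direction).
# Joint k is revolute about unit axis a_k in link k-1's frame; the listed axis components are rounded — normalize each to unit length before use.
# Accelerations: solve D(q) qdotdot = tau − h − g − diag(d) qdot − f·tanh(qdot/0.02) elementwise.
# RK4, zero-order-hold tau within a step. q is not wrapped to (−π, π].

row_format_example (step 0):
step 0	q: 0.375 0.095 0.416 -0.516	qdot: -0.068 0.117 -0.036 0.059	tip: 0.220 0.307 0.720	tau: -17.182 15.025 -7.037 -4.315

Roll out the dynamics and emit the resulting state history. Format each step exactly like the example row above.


step 1	q: 0.353 0.114 0.448 -0.568	qdot: -2.026 1.776 3.119 -5.014	tip: 0.216 0.307 0.715	tau: -13.946 11.626 -8.442 -0.146
step 2	q: 0.306 0.160 0.523 -0.665	qdot: -2.701 2.820 4.318 -4.769	tip: 0.208 0.306 0.704	tau: -8.851 11.168 -8.026 -0.613
step 3	q: 0.250 0.220 0.609 -0.766	qdot: -2.895 3.117 4.294 -5.284	tip: 0.197 0.303 0.690	tau: -4.923 10.311 -6.692 -0.316
step 4	q: 0.192 0.285 0.694 -0.871	qdot: -2.951 3.412 4.263 -5.235	tip: 0.183 0.300 0.674	tau: -2.082 9.393 -5.738 -0.313
step 5	q: 0.133 0.355 0.778 -0.976	qdot: -2.900 3.602 4.114 -5.235	tip: 0.167 0.296 0.657	tau: -0.275 8.219 -4.947 -0.116
step 6	q: 0.077 0.428 0.859 -1.080	qdot: -2.784 3.757 3.955 -5.157	tip: 0.150 0.293 0.637	tau: 0.759 6.911 -4.354 0.123
step 7	q: 0.023 0.504 0.936 -1.182	qdot: -2.618 3.877 3.784 -5.046	tip: 0.132 0.290 0.616	tau: 1.225 5.513 -3.879 0.401
step 8	q: -0.028 0.583 1.009 -1.281	qdot: -2.411 3.970 3.610 -4.898	tip: 0.114 0.287 0.593	tau: 1.293 4.079 -3.479 0.678
step 9	q: -0.073 0.663 1.080 -1.378	qdot: -2.172 4.037 3.437 -4.719	tip: 0.096 0.286 0.570	tau: 1.087 2.649 -3.114 0.926
step 10	q: -0.114 0.744 1.147 -1.470	qdot: -1.904 4.080 3.265 -4.509	tip: 0.079 0.285 0.545	tau: 0.699 1.257 -2.761 1.127
step 11	q: -0.149 0.825 1.210 -1.558	qdot: -1.610 4.099 3.096 -4.272	tip: 0.062 0.285 0.520	tau: 0.198 -0.069 -2.404 1.267
step 12	q: -0.178 0.907 1.270 -1.641	qdot: -1.292 4.095 2.931 -4.009	tip: 0.046 0.286 0.494	tau: -0.368 -1.307 -2.037 1.340
step 13	q: -0.201 0.989 1.327 -1.719	qdot: -0.953 4.069 2.769 -3.723	tip: 0.030 0.287 0.468	tau: -0.959 -2.437 -1.661 1.345
step 14	q: -0.216 1.069 1.381 -1.790	qdot: -0.596 4.020 2.610 -3.413	tip: 0.016 0.289 0.442	tau: -1.546 -3.447 -1.276 1.287
step 15	q: -0.224 1.149 1.431 -1.855	qdot: -0.228 3.952 2.453 -3.081	tip: 0.002 0.292 0.417	tau: -2.101 -4.325 -0.889 1.172
step 16	q: -0.225 1.227 1.479 -1.914	qdot: 0.133 3.870 2.294 -2.724	tip: -0.011 0.294 0.391	tau: -2.593 -5.062 -0.504 1.007
step 17	q: -0.220 1.304 1.523 -1.965	qdot: 0.444 3.786 2.117 -2.336	tip: -0.023 0.297 0.367	tau: -2.966 -5.650 -0.119 0.800
step 18	q: -0.208 1.378 1.563 -2.008	qdot: 0.702 3.693 1.911 -1.954	tip: -0.035 0.300 0.343	tau: -3.242 -6.112 0.272 0.590
step 19	q: -0.192 1.451 1.599 -2.043	qdot: 0.870 3.601 1.669 -1.575	tip: -0.047 0.303 0.319	tau: -3.394 -6.451 0.666 0.382
step 20	q: -0.174 1.522 1.630 -2.071	qdot: 0.903 3.519 1.380 -1.218	tip: -0.058 0.305 0.297	tau: -3.396 -6.683 1.067 0.194
step 21	q: -0.156 1.592 1.655 -2.093	qdot: 0.769 3.455 1.043 -0.908	tip: -0.069 0.307 0.275	tau: -3.238 -6.841 1.474 0.050
step 22	q: -0.143 1.661 1.672 -2.109	qdot: 0.472 3.411 0.677 -0.673	tip: -0.081 0.308 0.254	tau: -2.933 -6.978 1.877 -0.030
step 23	q: -0.137 1.729 1.683 -2.121	qdot: 0.081 3.382 0.333 -0.531	tip: -0.092 0.308 0.234	tau: -2.544 -7.182 2.255 -0.040
step 24	q: -0.137 1.796 1.688 -2.130	qdot: -0.171 3.347 0.131 -0.449	tip: -0.103 0.307 0.214	tau: -2.259 -7.583 2.561 -0.006
step 25	q: -0.141 1.862 1.690 -2.138	qdot: -0.249 3.289 0.043 -0.366	tip: -0.113 0.306 0.195	tau: -2.101 -8.140 2.830 0.016
step 26	q: -0.145 1.927 1.690 -2.145	qdot: -0.311 3.205 -0.037 -0.292	tip: -0.122 0.303 0.175	tau: -1.950 -8.726 3.107 0.028
step 27	q: -0.151 1.990 1.690 -2.150	qdot: -0.317 3.097 -0.077 -0.210	tip: -0.130 0.300 0.157	tau: -1.839 -9.295 3.355 0.018
step 28	q: -0.157 2.051 1.688 -2.153	qdot: -0.333 2.963 -0.127 -0.152	tip: -0.137 0.296 0.139	tau: -1.719 -9.780 3.594 0.010
step 29	q: -0.163 2.108 1.685 -2.156	qdot: -0.353 2.808 -0.180 -0.112	tip: -0.143 0.292 0.121	tau: -1.595 -10.166 3.815 -0.002
step 30	q: -0.170 2.163 1.681 -2.157	qdot: -0.364 2.642 -0.215 -0.075	tip: -0.149 0.287 0.105	tau: -1.471 -10.452 3.995 -0.028
step 31	q: -0.177 2.214 1.677 -2.158	qdot: -0.374 2.472 -0.236 -0.048	tip: -0.153 0.282 0.089	tau: -1.340 -10.642 4.136 -0.058
step 32	q: -0.185 2.262 1.672 -2.159	qdot: -0.385 2.304 -0.242 -0.033	tip: -0.157 0.276 0.075	tau: -1.203 -10.749 4.238 -0.087
step 33	q: -0.192 2.306 1.668 -2.160	qdot: -0.396 2.139 -0.236 -0.030	tip: -0.160 0.271 0.061	tau: -1.064 -10.787 4.306 -0.113
step 34	q: -0.200 2.347 1.663 -2.160	qdot: -0.403 1.982 -0.218 -0.030	tip: -0.162 0.266 0.049	tau: -0.923 -10.769 4.344 -0.140
step 35	q: -0.208 2.385 1.659 -2.160	qdot: -0.408 1.833 -0.190 -0.029	tip: -0.164 0.261 0.037	tau: -0.784 -10.706 4.357 -0.172
step 36	q: -0.216 2.421 1.656 -2.161	qdot: -0.409 1.694 -0.157 -0.027	tip: -0.165 0.256 0.027	tau: -0.648 -10.608 4.354 -0.205
step 37	q: -0.224 2.453 1.653 -2.161	qdot: -0.409 1.563 -0.122 -0.026	tip: -0.166 0.251 0.018	tau: -0.516 -10.486 4.338 -0.239
step 38	q: -0.232 2.483 1.651 -2.161	qdot: -0.408 1.441 -0.086 -0.025	tip: -0.166 0.246 0.009	tau: -0.389 -10.347 4.315 -0.272
step 39	q: -0.240 2.511 1.650 -2.161	qdot: -0.404 1.327 -0.052 -0.024	tip: -0.166 0.242 0.002	tau: -0.270 -10.197 4.287 -0.303
step 40	q: -0.248 2.537 1.650 -2.162	qdot: -0.402 1.220 -0.025 -0.027	tip: -0.166 0.238 -0.005	tau: -0.160 -10.043 4.263 -0.329
step 41	q: -0.256 2.560 1.649 -2.162	qdot: -0.401 1.116 -0.012 -0.033	tip: -0.165 0.234 -0.011	tau: -0.060 -9.888 4.252 -0.353
step 42	q: -0.264 2.581 1.649 -2.162	qdot: -0.396 1.022 0.002 -0.031	tip: -0.164 0.231 -0.017	tau: 0.034 -9.735 4.239 -0.382
step 43	q: -0.272 2.601 1.650 -2.163	qdot: -0.390 0.934 0.012 -0.028	tip: -0.164 0.228 -0.021	tau: 0.120 -9.588 4.229 -0.411
step 44	q: -0.279 2.619 1.650 -2.163	qdot: -0.384 0.853 0.021 -0.025	tip: -0.163 0.225 -0.026	tau: 0.198 -9.448 4.220 -0.438
step 45	q: -0.287 2.635 1.651 -2.163	qdot: -0.376 0.780 0.031 -0.023	tip: -0.162 0.222 -0.030	tau: 0.268 -9.317 4.208 -0.461
step 46	q: -0.294 2.650 1.652 -2.163	qdot: -0.368 0.715 0.043 -0.021	tip: -0.161 0.220 -0.033	tau: 0.332 -9.194 4.194 -0.480
step 47	q: -0.301 2.664 1.653 -2.164	qdot: -0.359 0.656 0.055 -0.021	tip: -0.160 0.218 -0.036


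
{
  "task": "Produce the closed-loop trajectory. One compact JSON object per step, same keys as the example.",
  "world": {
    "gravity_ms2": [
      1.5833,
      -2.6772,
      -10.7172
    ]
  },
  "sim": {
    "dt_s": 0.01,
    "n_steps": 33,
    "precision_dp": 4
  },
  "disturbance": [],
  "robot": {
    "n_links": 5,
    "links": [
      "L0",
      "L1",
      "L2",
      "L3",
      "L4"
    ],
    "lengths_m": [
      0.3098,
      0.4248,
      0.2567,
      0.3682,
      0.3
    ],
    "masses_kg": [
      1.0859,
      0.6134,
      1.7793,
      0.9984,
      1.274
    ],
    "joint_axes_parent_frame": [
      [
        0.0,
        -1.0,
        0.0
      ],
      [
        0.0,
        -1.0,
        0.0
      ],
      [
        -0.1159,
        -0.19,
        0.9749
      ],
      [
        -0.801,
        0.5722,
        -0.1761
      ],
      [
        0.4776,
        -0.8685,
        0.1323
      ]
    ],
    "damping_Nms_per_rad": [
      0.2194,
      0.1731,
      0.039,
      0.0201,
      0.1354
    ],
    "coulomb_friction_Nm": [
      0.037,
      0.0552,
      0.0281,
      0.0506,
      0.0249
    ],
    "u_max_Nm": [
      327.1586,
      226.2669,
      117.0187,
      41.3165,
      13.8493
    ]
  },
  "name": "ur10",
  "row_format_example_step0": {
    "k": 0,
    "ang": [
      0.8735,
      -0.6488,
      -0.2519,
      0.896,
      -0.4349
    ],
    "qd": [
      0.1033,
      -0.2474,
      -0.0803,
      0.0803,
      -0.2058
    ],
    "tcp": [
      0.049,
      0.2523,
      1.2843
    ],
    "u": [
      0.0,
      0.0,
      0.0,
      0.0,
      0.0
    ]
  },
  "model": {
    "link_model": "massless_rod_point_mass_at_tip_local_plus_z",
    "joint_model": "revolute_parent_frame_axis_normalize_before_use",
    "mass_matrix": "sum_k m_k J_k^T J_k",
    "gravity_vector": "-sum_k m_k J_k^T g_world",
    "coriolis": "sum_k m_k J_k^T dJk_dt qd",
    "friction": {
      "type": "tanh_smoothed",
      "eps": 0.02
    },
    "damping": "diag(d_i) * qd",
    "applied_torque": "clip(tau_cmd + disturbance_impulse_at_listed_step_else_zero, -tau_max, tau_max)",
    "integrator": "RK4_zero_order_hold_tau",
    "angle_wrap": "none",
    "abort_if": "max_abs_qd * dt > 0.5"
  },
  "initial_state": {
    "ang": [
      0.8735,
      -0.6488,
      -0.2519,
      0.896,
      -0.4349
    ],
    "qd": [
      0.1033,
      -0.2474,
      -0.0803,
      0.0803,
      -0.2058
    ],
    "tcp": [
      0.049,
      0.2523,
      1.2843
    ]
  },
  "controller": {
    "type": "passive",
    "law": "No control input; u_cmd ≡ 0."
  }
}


{"k":1,"ang":[0.8765,-0.6538,-0.2529,0.8966,-0.4368],"qd":[0.4888,-0.7425,-0.1118,0.0344,-0.1792],"tcp":[0.0515,0.2517,1.2823],"u":[0.0,0.0,0.0,0.0,0.0]}
{"k":2,"ang":[0.8832,-0.6636,-0.2541,0.8967,-0.4385],"qd":[0.8604,-1.2155,-0.1473,-0.0006,-0.1464],"tcp":[0.0542,0.2508,1.2794],"u":[0.0,0.0,0.0,0.0,0.0]}
{"k":3,"ang":[0.8936,-0.678,-0.2558,0.8966,-0.4397],"qd":[1.2156,-1.662,-0.1882,-0.0214,-0.1028],"tcp":[0.0573,0.2497,1.2755],"u":[0.0,0.0,0.0,0.0,0.0]}
{"k":4,"ang":[0.9075,-0.6967,-0.2579,0.8963,-0.4405],"qd":[1.5552,-2.0832,-0.2328,-0.0334,-0.0553],"tcp":[0.0607,0.2484,1.2706],"u":[0.0,0.0,0.0,0.0,0.0]}
{"k":5,"ang":[0.9247,-0.7196,-0.2605,0.896,-0.4408],"qd":[1.8795,-2.4793,-0.2798,-0.0396,-0.0086],"tcp":[0.0644,0.2468,1.2648],"u":[0.0,0.0,0.0,0.0,0.0]}
{"k":6,"ang":[0.945,-0.7462,-0.2635,0.8955,-0.4407],"qd":[2.189,-2.8512,-0.3268,-0.0449,0.0257],"tcp":[0.0683,0.245,1.2579],"u":[0.0,0.0,0.0,0.0,0.0]}
{"k":7,"ang":[0.9684,-0.7765,-0.267,0.8951,-0.4403],"qd":[2.4838,-3.1979,-0.3755,-0.0461,0.0551],"tcp":[0.0726,0.243,1.2501],"u":[0.0,0.0,0.0,0.0,0.0]}
{"k":8,"ang":[0.9947,-0.8101,-0.271,0.8946,-0.4396],"qd":[2.7647,-3.5193,-0.4269,-0.0408,0.0851],"tcp":[0.0771,0.2407,1.2412],"u":[0.0,0.0,0.0,0.0,0.0]}
{"k":9,"ang":[1.0237,-0.8468,-0.2756,0.8943,-0.4386],"qd":[3.0325,-3.8163,-0.4812,-0.0287,0.116],"tcp":[0.0819,0.2381,1.2314],"u":[0.0,0.0,0.0,0.0,0.0]}
{"k":10,"ang":[1.0553,-0.8864,-0.2807,0.8941,-0.4373],"qd":[3.289,-4.0902,-0.5379,-0.0101,0.1463],"tcp":[0.0869,0.2352,1.2205],"u":[0.0,0.0,0.0,0.0,0.0]}
{"k":11,"ang":[1.0894,-0.9285,-0.2863,0.8941,-0.4357],"qd":[3.5362,-4.344,-0.5957,0.0122,0.1713],"tcp":[0.0921,0.232,1.2085],"u":[0.0,0.0,0.0,0.0,0.0]}
{"k":12,"ang":[1.126,-0.9732,-0.2926,0.8943,-0.4339],"qd":[3.7758,-4.5787,-0.6549,0.0393,0.1916],"tcp":[0.0976,0.2285,1.1956],"u":[0.0,0.0,0.0,0.0,0.0]}
{"k":13,"ang":[1.1649,-1.0201,-0.2994,0.8949,-0.4319],"qd":[4.0084,-4.7937,-0.7167,0.076,0.2127],"tcp":[0.1032,0.2248,1.1816],"u":[0.0,0.0,0.0,0.0,0.0]}
{"k":14,"ang":[1.2061,-1.069,-0.3069,0.8959,-0.4296],"qd":[4.2356,-4.9902,-0.7817,0.1243,0.2362],"tcp":[0.1091,0.2207,1.1665],"u":[0.0,0.0,0.0,0.0,0.0]}
{"k":15,"ang":[1.2496,-1.1198,-0.3151,0.8974,-0.4271],"qd":[4.4593,-5.1694,-0.8496,0.1856,0.2624],"tcp":[0.1151,0.2163,1.1504],"u":[0.0,0.0,0.0,0.0,0.0]}
{"k":16,"ang":[1.2953,-1.1723,-0.3239,0.8997,-0.4244],"qd":[4.6815,-5.3329,-0.9203,0.261,0.2914],"tcp":[0.1214,0.2115,1.1333],"u":[0.0,0.0,0.0,0.0,0.0]}
{"k":17,"ang":[1.3432,-1.2264,-0.3335,0.9027,-0.4213],"qd":[4.9043,-5.4821,-0.9937,0.3522,0.3235],"tcp":[0.1278,0.2065,1.115],"u":[0.0,0.0,0.0,0.0,0.0]}
{"k":18,"ang":[1.3934,-1.2819,-0.3438,0.9068,-0.4179],"qd":[5.1295,-5.6182,-1.0695,0.461,0.3588],"tcp":[0.1343,0.2011,1.0957],"u":[0.0,0.0,0.0,0.0,0.0]}
{"k":19,"ang":[1.4458,-1.3387,-0.3549,0.912,-0.4141],"qd":[5.3593,-5.7423,-1.1473,0.5893,0.3976],"tcp":[0.1411,0.1953,1.0754],"u":[0.0,0.0,0.0,0.0,0.0]}
{"k":20,"ang":[1.5006,-1.3967,-0.3668,0.9186,-0.4099],"qd":[5.5958,-5.8552,-1.2267,0.7395,0.4403],"tcp":[0.1479,0.1893,1.0539],"u":[0.0,0.0,0.0,0.0,0.0]}
{"k":21,"ang":[1.5578,-1.4558,-0.3794,0.9269,-0.4053],"qd":[5.841,-5.9576,-1.3071,0.9142,0.4873],"tcp":[0.1549,0.1829,1.0314],"u":[0.0,0.0,0.0,0.0,0.0]}
{"k":22,"ang":[1.6175,-1.5159,-0.3929,0.937,-0.4002],"qd":[6.0972,-6.0502,-1.3878,1.1164,0.5392],"tcp":[0.1621,0.1761,1.0078],"u":[0.0,0.0,0.0,0.0,0.0]}
{"k":23,"ang":[1.6798,-1.5768,-0.4072,0.9493,-0.3945],"qd":[6.3665,-6.1333,-1.4677,1.3493,0.5967],"tcp":[0.1693,0.169,0.9831],"u":[0.0,0.0,0.0,0.0,0.0]}
{"k":24,"ang":[1.7448,-1.6385,-0.4223,0.9641,-0.3882],"qd":[6.651,-6.2069,-1.5458,1.6168,0.6606],"tcp":[0.1767,0.1615,0.9574],"u":[0.0,0.0,0.0,0.0,0.0]}
{"k":25,"ang":[1.8128,-1.7009,-0.4381,0.9818,-0.3813],"qd":[6.9528,-6.2709,-1.6206,1.9228,0.732],"tcp":[0.1842,0.1537,0.9305],"u":[0.0,0.0,0.0,0.0,0.0]}
{"k":26,"ang":[1.884,-1.7639,-0.4547,1.0027,-0.3735],"qd":[7.2739,-6.325,-1.6905,2.2719,0.812],"tcp":[0.1918,0.1456,0.9025],"u":[0.0,0.0,0.0,0.0,0.0]}
{"k":27,"ang":[1.9584,-1.8273,-0.4719,1.0274,-0.365],"qd":[7.6161,-6.3686,-1.7535,2.6686,0.9023],"tcp":[0.1995,0.1371,0.8734],"u":[0.0,0.0,0.0,0.0,0.0]}
{"k":28,"ang":[2.0364,-1.8912,-0.4897,1.0562,-0.3555],"qd":[7.9808,-6.4008,-1.8075,3.1177,1.0047],"tcp":[0.2072,0.1283,0.8432],"u":[0.0,0.0,0.0,0.0,0.0]}
{"k":29,"ang":[2.1181,-1.9553,-0.508,1.0899,-0.3448],"qd":[8.3687,-6.4205,-1.85,3.6237,1.1213],"tcp":[0.215,0.1191,0.8119],"u":[0.0,0.0,0.0,0.0,0.0]}
{"k":30,"ang":[2.2038,-2.0196,-0.5266,1.1289,-0.333],"qd":[8.7799,-6.4263,-1.8784,4.1904,1.2543],"tcp":[0.2229,0.1096,0.7794],"u":[0.0,0.0,0.0,0.0,0.0]}
{"k":31,"ang":[2.2938,-2.0838,-0.5455,1.1739,-0.3197],"qd":[9.2132,-6.4168,-1.8902,4.8209,1.4064],"tcp":[0.2308,0.0998,0.7458],"u":[0.0,0.0,0.0,0.0,0.0]}
{"k":32,"ang":[2.3881,-2.1478,-0.5644,1.2256,-0.3048],"qd":[9.6659,-6.3903,-1.8828,5.5163,1.5798],"tcp":[0.2388,0.0897,0.711],"u":[0.0,0.0,0.0,0.0,0.0]}
{"k":33,"ang":[2.4871,-2.2115,-0.5831,1.2845,-0.288],"qd":[10.1336,-6.3455,-1.8539,6.2752,1.7766],"tcp":[0.2467,0.0792,0.675]}


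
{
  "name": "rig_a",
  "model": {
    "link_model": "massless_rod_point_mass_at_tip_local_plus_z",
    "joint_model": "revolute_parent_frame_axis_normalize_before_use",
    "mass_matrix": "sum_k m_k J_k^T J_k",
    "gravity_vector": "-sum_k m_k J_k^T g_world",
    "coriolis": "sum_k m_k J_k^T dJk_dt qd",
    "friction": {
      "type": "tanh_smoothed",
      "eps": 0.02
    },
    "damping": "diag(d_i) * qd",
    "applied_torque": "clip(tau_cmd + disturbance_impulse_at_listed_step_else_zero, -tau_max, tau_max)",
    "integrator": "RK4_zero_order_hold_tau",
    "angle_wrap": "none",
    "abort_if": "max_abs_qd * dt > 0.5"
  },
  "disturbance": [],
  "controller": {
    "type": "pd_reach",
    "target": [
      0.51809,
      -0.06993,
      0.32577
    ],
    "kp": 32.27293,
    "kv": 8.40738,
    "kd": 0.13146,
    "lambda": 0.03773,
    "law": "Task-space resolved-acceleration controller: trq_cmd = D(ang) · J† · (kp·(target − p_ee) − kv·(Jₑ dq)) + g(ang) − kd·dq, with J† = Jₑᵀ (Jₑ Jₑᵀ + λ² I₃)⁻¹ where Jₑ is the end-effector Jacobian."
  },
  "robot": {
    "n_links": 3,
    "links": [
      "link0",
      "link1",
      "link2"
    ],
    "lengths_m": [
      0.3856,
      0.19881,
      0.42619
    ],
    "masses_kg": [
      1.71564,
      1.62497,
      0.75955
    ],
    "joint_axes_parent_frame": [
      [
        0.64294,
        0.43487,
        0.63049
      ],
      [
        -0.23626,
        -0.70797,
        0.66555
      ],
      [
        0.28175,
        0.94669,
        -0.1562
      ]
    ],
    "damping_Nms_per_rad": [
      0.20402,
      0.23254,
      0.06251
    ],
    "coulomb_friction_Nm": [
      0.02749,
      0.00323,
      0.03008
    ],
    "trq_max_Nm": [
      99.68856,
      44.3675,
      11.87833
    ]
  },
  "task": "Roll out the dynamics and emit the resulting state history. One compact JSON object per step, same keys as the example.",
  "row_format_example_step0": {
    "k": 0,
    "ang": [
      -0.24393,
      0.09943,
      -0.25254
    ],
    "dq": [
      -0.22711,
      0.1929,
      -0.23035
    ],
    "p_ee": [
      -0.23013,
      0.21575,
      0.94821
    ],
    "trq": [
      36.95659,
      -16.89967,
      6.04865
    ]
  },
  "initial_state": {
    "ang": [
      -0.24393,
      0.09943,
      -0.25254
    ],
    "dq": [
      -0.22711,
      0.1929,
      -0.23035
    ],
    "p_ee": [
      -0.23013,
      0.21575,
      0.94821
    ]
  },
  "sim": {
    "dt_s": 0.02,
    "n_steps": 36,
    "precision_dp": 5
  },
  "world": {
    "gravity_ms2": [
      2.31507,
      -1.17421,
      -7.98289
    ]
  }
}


{"k":1,"ang":[-0.24494,0.05592,-0.30501],"dq":[0.14535,-4.36203,-4.83274],"p_ee":[-0.2308,0.21824,0.94526],"trq":[36.30381,-15.03252,5.56914]}
{"k":2,"ang":[-0.23658,-0.05996,-0.43176],"dq":[0.71578,-7.05533,-7.68341],"p_ee":[-0.22361,0.21666,0.94095],"trq":[34.51827,-12.72332,4.7286]}
{"k":3,"ang":[-0.21486,-0.21321,-0.6011],"dq":[1.47999,-8.15349,-9.1486],"p_ee":[-0.2088,0.20991,0.93392],"trq":[27.53614,-9.47924,3.72746]}
{"k":4,"ang":[-0.17746,-0.37554,-0.78738],"dq":[2.27484,-8.05298,-9.45654],"p_ee":[-0.18763,0.19694,0.92348],"trq":[18.35463,-6.3525,2.74748]}
{"k":5,"ang":[-0.12527,-0.5302,-0.97289],"dq":[2.94986,-7.44331,-9.11413],"p_ee":[-0.16194,0.17769,0.90995],"trq":[9.91815,-3.8471,1.92485]}
{"k":6,"ang":[-0.06127,-0.6717,-1.1485],"dq":[3.45208,-6.75134,-8.47847],"p_ee":[-0.13325,0.15325,0.89394],"trq":[3.14193,-1.97201,1.29848]}
{"k":7,"ang":[0.01116,-0.80013,-1.31025],"dq":[3.79222,-6.13271,-7.72736],"p_ee":[-0.10261,0.12522,0.87608],"trq":[-2.03181,-0.60854,0.84458]}
{"k":8,"ang":[0.0891,-0.9173,-1.45671],"dq":[4.00265,-5.61556,-6.94677],"p_ee":[-0.0707,0.09522,0.85693],"trq":[-5.91182,0.36602,0.51808]}
{"k":9,"ang":[0.17026,-1.02509,-1.58776],"dq":[4.11596,-5.1856,-6.18062],"p_ee":[-0.03795,0.06462,0.83692],"trq":[-8.80783,1.05275,0.27504]}
{"k":10,"ang":[0.25298,-1.12501,-1.7039],"dq":[4.15806,-4.82046,-5.45219],"p_ee":[-0.00472,0.03452,0.81639],"trq":[-10.9696,1.52985,0.08095]}
{"k":11,"ang":[0.33602,-1.21814,-1.806],"dq":[4.14766,-4.50086,-4.77375],"p_ee":[0.02875,0.00572,0.79554],"trq":[-12.58409,1.8567,-0.08818]}
{"k":12,"ang":[0.41846,-1.30524,-1.89513],"dq":[4.0978,-4.2128,-4.15113],"p_ee":[0.06227,-0.02118,0.77455],"trq":[-13.78682,2.07801,-0.24745]}
{"k":13,"ang":[0.49961,-1.38682,-1.97241],"dq":[4.01763,-3.94689,-3.58624],"p_ee":[0.09564,-0.04578,0.7535],"trq":[-14.67449,2.22705,-0.40529]}
{"k":14,"ang":[0.57891,-1.46327,-2.039],"dq":[3.91374,-3.69704,-3.0784],"p_ee":[0.12869,-0.0678,0.73245],"trq":[-15.31555,2.32795,-0.5654]}
{"k":15,"ang":[0.65596,-1.53485,-2.09599],"dq":[3.7912,-3.45928,-2.62534],"p_ee":[0.16124,-0.08709,0.71145],"trq":[-15.7586,2.39762,-0.72837]}
{"k":16,"ang":[0.73042,-1.60178,-2.14445],"dq":[3.65409,-3.23102,-2.2238],"p_ee":[0.19311,-0.1036,0.69055],"trq":[-16.03878,2.44728,-0.89274]}
{"k":17,"ang":[0.80203,-1.66422,-2.18537],"dq":[3.50591,-3.01063,-1.87012],"p_ee":[0.2241,-0.11734,0.66979],"trq":[-16.18248,2.48384,-1.05585]}
{"k":18,"ang":[0.87059,-1.72233,-2.21968],"dq":[3.34973,-2.79723,-1.56057],"p_ee":[0.25403,-0.1284,0.64926],"trq":[-16.21072,2.51115,-1.21446]}
{"k":19,"ang":[0.93598,-1.77623,-2.2482],"dq":[3.1883,-2.59059,-1.29158],"p_ee":[0.28271,-0.13692,0.62902],"trq":[-16.1414,2.53101,-1.36519]}
{"k":20,"ang":[0.99812,-1.82607,-2.27172],"dq":[3.02409,-2.39105,-1.05988],"p_ee":[0.31,-0.1431,0.60916],"trq":[-15.99062,2.54397,-1.50489]}
{"k":21,"ang":[1.05697,-1.872,-2.29096],"dq":[2.85931,-2.19936,-0.86246],"p_ee":[0.33577,-0.14716,0.58978],"trq":[-15.77328,2.54994,-1.63086]}
{"k":22,"ang":[1.11254,-1.91417,-2.30656],"dq":[2.69589,-2.01653,-0.69653],"p_ee":[0.35991,-0.14933,0.57096],"trq":[-15.50329,2.54858,-1.74104]}
{"k":23,"ang":[1.16487,-1.95279,-2.31914],"dq":[2.53547,-1.84362,-0.55946],"p_ee":[0.38237,-0.14987,0.5528],"trq":[-15.19348,2.53962,-1.83403]}
{"k":24,"ang":[1.21404,-1.98805,-2.32924],"dq":[2.37939,-1.68161,-0.44863],"p_ee":[0.40312,-0.14902,0.53536],"trq":[-14.85545,2.52291,-1.90915]}
{"k":25,"ang":[1.26014,-2.02019,-2.33736],"dq":[2.22869,-1.53125,-0.36148],"p_ee":[0.42214,-0.14705,0.5187],"trq":[-14.49937,2.49854,-1.96638]}
{"k":26,"ang":[1.30328,-2.04944,-2.34394],"dq":[2.08413,-1.39302,-0.29539],"p_ee":[0.43948,-0.14418,0.50287],"trq":[-14.13395,2.46684,-2.00622]}
{"k":27,"ang":[1.3436,-2.07604,-2.34939],"dq":[1.94617,-1.26708,-0.24774],"p_ee":[0.45517,-0.14062,0.48792],"trq":[-13.76636,2.42831,-2.02965]}
{"k":28,"ang":[1.38123,-2.10025,-2.35404],"dq":[1.81506,-1.15327,-0.21591],"p_ee":[0.46928,-0.13656,0.47384],"trq":[-13.40236,2.38364,-2.03799]}
{"k":29,"ang":[1.4163,-2.1223,-2.35819],"dq":[1.69082,-1.05118,-0.19736],"p_ee":[0.48189,-0.13217,0.46066],"trq":[-13.04637,2.33359,-2.03277]}
{"k":30,"ang":[1.44895,-2.14242,-2.36207],"dq":[1.57334,-0.96018,-0.18963],"p_ee":[0.4931,-0.12759,0.44835],"trq":[-12.70166,2.27902,-2.01565]}
{"k":31,"ang":[1.47932,-2.16083,-2.36589],"dq":[1.46238,-0.87952,-0.19046],"p_ee":[0.50299,-0.12295,0.43692],"trq":[-12.37045,2.22081,-1.98832]}
{"k":32,"ang":[1.50753,-2.17771,-2.36978],"dq":[1.35761,-0.80833,-0.19775],"p_ee":[0.51166,-0.11835,0.42634],"trq":[-12.05416,2.15984,-1.95247]}
{"k":33,"ang":[1.53371,-2.19326,-2.37387],"dq":[1.25867,-0.74573,-0.20964],"p_ee":[0.51922,-0.11386,0.41658],"trq":[-11.75349,2.09696,-1.90971]}
{"k":34,"ang":[1.55796,-2.20763,-2.37822],"dq":[1.16521,-0.6908,-0.22452],"p_ee":[0.52575,-0.10955,0.4076],"trq":[-11.46864,2.03301,-1.86155]}
{"k":35,"ang":[1.58039,-2.22098,-2.38289],"dq":[1.07686,-0.6427,-0.24102],"p_ee":[0.53136,-0.10546,0.39936],"trq":[-11.19939,1.96873,-1.80934]}
{"k":36,"ang":[1.6011,-2.23342,-2.38789],"dq":[0.99328,-0.60058,-0.25801],"p_ee":[0.53613,-0.10162,0.39183]}


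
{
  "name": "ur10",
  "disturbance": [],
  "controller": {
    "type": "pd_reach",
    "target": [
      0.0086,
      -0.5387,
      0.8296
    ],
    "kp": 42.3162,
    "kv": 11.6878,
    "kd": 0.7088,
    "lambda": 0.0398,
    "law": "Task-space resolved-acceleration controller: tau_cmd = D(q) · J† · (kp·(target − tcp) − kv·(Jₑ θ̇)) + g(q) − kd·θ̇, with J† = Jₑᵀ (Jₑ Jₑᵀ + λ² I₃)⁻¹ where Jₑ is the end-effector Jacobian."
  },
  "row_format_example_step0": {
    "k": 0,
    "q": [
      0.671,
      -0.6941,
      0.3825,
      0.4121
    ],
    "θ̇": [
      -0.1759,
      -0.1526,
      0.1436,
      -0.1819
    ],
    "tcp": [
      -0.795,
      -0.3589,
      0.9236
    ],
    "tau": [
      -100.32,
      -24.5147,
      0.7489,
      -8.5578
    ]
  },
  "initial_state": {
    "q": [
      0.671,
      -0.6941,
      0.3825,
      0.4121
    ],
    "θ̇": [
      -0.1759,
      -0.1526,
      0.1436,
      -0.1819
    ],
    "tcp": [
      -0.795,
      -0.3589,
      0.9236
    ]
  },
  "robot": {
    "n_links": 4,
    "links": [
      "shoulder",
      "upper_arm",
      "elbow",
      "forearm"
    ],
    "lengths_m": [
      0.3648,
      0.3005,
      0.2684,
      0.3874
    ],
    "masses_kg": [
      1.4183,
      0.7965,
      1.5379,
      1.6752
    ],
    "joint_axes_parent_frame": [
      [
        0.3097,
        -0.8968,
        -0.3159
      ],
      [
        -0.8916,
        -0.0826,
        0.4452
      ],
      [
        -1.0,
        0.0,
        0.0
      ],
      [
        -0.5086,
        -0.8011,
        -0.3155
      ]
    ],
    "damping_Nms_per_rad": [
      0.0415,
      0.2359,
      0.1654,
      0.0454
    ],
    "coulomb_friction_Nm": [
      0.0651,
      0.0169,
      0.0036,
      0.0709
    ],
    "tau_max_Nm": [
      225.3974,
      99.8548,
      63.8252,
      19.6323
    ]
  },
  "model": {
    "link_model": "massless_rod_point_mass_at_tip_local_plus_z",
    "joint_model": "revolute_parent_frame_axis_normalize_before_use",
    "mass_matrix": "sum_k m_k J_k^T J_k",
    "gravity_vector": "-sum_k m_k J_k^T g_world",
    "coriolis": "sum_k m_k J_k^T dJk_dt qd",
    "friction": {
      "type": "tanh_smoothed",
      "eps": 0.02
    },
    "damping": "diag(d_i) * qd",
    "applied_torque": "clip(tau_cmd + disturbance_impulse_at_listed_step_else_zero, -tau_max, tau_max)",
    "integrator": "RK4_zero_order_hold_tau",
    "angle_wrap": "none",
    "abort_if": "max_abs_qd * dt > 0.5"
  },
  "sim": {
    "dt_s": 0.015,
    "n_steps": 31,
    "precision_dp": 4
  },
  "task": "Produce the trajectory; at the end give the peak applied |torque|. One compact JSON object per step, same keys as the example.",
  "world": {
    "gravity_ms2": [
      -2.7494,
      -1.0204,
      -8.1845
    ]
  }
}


{"k":1,"q":[0.6648,-0.7085,0.3908,0.4218],"\u03b8\u0307":[-0.6499,-1.7509,0.9292,1.4646],"tcp":[-0.7885,-0.3611,0.9253],"tau":[-87.2601,-16.6304,1.7751,-8.0717]}
{"k":2,"q":[0.6522,-0.7428,0.4075,0.4521],"\u03b8\u0307":[-1.0344,-2.7972,1.268,2.5782],"tcp":[-0.7761,-0.3649,0.9261],"tau":[-75.563,-9.2498,3.4922,-6.9842]}
{"k":3,"q":[0.6344,-0.7896,0.427,0.496],"\u03b8\u0307":[-1.3413,-3.4263,1.2966,3.2637],"tcp":[-0.7589,-0.3706,0.9262],"tau":[-65.3133,-2.7817,5.3213,-5.6391]}
{"k":4,"q":[0.6125,-0.8436,0.4455,0.5476],"\u03b8\u0307":[-1.5814,-3.7663,1.1542,3.6141],"tcp":[-0.738,-0.378,0.9259],"tau":[-56.3792,2.5844,6.9252,-4.2422]}
{"k":5,"q":[0.5875,-0.9012,0.4613,0.6026],"\u03b8\u0307":[-1.7653,-3.9165,0.942,3.715],"tcp":[-0.714,-0.3867,0.9252],"tau":[-48.6089,6.8569,8.1717,-2.9159]}
{"k":6,"q":[0.56,-0.9602,0.4737,0.6578],"\u03b8\u0307":[-1.9026,-3.9466,0.7219,3.6397],"tcp":[-0.6878,-0.3966,0.9243],"tau":[-41.8805,10.1551,9.0507,-1.7255]}
{"k":7,"q":[0.5307,-1.019,0.4831,0.711],"\u03b8\u0307":[-2.0014,-3.9022,0.5262,3.4471],"tcp":[-0.66,-0.4072,0.9232],"tau":[-36.0989,12.6387,9.6094,-0.6992]}
{"k":8,"q":[0.5002,-1.0768,0.4897,0.7608],"\u03b8\u0307":[-2.0686,-3.8121,0.368,3.1828],"tcp":[-0.631,-0.4183,0.922],"tau":[-31.1822,14.467,9.913,0.1583]}
{"k":9,"q":[0.4688,-1.1331,0.4942,0.8063],"\u03b8\u0307":[-2.1101,-3.6939,0.2484,2.881],"tcp":[-0.6013,-0.4295,0.9208],"tau":[-27.0509,15.7814,10.0254,0.8549]}
{"k":10,"q":[0.437,-1.1874,0.4972,0.8472],"\u03b8\u0307":[-2.1304,-3.5582,0.163,2.5667],"tcp":[-0.5713,-0.4408,0.9194],"tau":[-23.6224,16.6991,10.0017,1.4057]}
{"k":11,"q":[0.405,-1.2397,0.4991,0.8834],"\u03b8\u0307":[-2.1334,-3.4113,0.1045,2.2575],"tcp":[-0.5414,-0.4518,0.9179],"tau":[-20.811,17.3137,9.8854,1.8287]}
{"k":12,"q":[0.3731,-1.2896,0.5003,0.9151],"\u03b8\u0307":[-2.1221,-3.2574,0.066,1.9649],"tcp":[-0.5118,-0.4625,0.9163],"tau":[-18.5306,17.698,9.7089,2.1422]}
{"k":13,"q":[0.3415,-1.3373,0.5011,0.9426],"\u03b8\u0307":[-2.0987,-3.0991,0.0412,1.6957],"tcp":[-0.4828,-0.4726,0.9144],"tau":[-16.6978,17.9082,9.4958,2.3642]}
{"k":14,"q":[0.3102,-1.3825,0.5015,0.9662],"\u03b8\u0307":[-2.0653,-2.9389,0.0259,1.4532],"tcp":[-0.4545,-0.4822,0.9125],"tau":[-15.2358,17.9872,9.2622,2.5111]}
{"k":15,"q":[0.2795,-1.4254,0.5018,0.9864],"\u03b8\u0307":[-2.0231,-2.7784,0.0169,1.2384],"tcp":[-0.427,-0.4911,0.9104],"tau":[-14.0769,17.968,9.0194,2.5975]}
{"k":16,"q":[0.2496,-1.4659,0.5019,1.0035],"\u03b8\u0307":[-1.9736,-2.6195,0.0121,1.0506],"tcp":[-0.4005,-0.4993,0.9081],"tau":[-13.1635,17.8766,8.7752,2.6359]}
{"k":17,"q":[0.2204,-1.504,0.5021,1.0181],"\u03b8\u0307":[-1.9178,-2.4634,0.0102,0.8883],"tcp":[-0.375,-0.5068,0.9057],"tau":[-12.4479,17.7332,8.5354,2.637]}
{"k":18,"q":[0.1921,-1.5398,0.5022,1.0304],"\u03b8\u0307":[-1.8568,-2.3112,0.0102,0.7494],"tcp":[-0.3507,-0.5136,0.9032],"tau":[-11.8912,17.554,8.3041,2.6098]}
{"k":19,"q":[0.1647,-1.5733,0.5023,1.0407],"\u03b8\u0307":[-1.7915,-2.164,0.0115,0.6316],"tcp":[-0.3275,-0.5197,0.9007],"tau":[-11.462,17.3518,8.084,2.5617]}
{"k":20,"q":[0.1383,-1.6047,0.5025,1.0494],"\u03b8\u0307":[-1.723,-2.0225,0.0139,0.5325],"tcp":[-0.3054,-0.5251,0.8981],"tau":[-11.1356,17.1369,7.8772,2.4988]}
{"k":21,"q":[0.113,-1.634,0.5027,1.0568],"\u03b8\u0307":[-1.6519,-1.8873,0.0169,0.4498],"tcp":[-0.2844,-0.5299,0.8954],"tau":[-10.892,16.9175,7.6852,2.4263]}
{"k":22,"q":[0.0888,-1.6613,0.5029,1.063],"\u03b8\u0307":[-1.5791,-1.7587,0.0205,0.3811],"tcp":[-0.2646,-0.534,0.8928],"tau":[-10.7157,16.6998,7.5089,2.3481]}
{"k":23,"q":[0.0656,-1.6868,0.5032,1.0683],"\u03b8\u0307":[-1.5054,-1.637,0.0244,0.3246],"tcp":[-0.2459,-0.5377,0.8902],"tau":[-10.5944,16.4888,7.3487,2.2674]}
{"k":24,"q":[0.0436,-1.7105,0.5036,1.0728],"\u03b8\u0307":[-1.4314,-1.5224,0.0286,0.2784],"tcp":[-0.2283,-0.5408,0.8877],"tau":[-10.5183,16.2882,7.2048,2.1868]}
{"k":25,"q":[0.0227,-1.7325,0.5041,1.0767],"\u03b8\u0307":[-1.3578,-1.4148,0.0329,0.2409],"tcp":[-0.2118,-0.5434,0.8852],"tau":[-10.4794,16.1007,7.0771,2.1083]}
{"k":26,"q":[0.0028,-1.7529,0.5046,1.0801],"\u03b8\u0307":[-1.285,-1.314,0.0372,0.2106],"tcp":[-0.1962,-0.5456,0.8828],"tau":[-10.4716,15.928,6.9652,2.0332]}
{"k":27,"q":[-0.0159,-1.7719,0.5052,1.0831],"\u03b8\u0307":[-1.2135,-1.2201,0.0414,0.1862],"tcp":[-0.1816,-0.5475,0.8804],"tau":[-10.4897,15.7713,6.8685,1.9625]}
{"k":28,"q":[-0.0336,-1.7896,0.5058,1.0857],"\u03b8\u0307":[-1.1438,-1.1326,0.0454,0.1668],"tcp":[-0.1679,-0.549,0.8782],"tau":[-10.5293,15.6309,6.7863,1.897]}
{"k":29,"q":[-0.0502,-1.806,0.5065,1.0881],"\u03b8\u0307":[-1.0761,-1.0513,0.0492,0.1514],"tcp":[-0.1551,-0.5502,0.876],"tau":[-10.5869,15.507,6.7176,1.8371]}
{"k":30,"q":[-0.0659,-1.8212,0.5073,1.0903],"\u03b8\u0307":[-1.0107,-0.976,0.0526,0.1391],"tcp":[-0.1432,-0.5511,0.8739],"tau":[-10.6595,15.3992,6.6616,1.7829]}
{"k":31,"q":[-0.0806,-1.8353,0.5081,1.0923],"\u03b8\u0307":[-0.9477,-0.9064,0.0558,0.1295],"tcp":[-0.132,-0.5518,0.8719]}
{"summary": "max |tau| (N\u00b7m): 100.3200"}
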